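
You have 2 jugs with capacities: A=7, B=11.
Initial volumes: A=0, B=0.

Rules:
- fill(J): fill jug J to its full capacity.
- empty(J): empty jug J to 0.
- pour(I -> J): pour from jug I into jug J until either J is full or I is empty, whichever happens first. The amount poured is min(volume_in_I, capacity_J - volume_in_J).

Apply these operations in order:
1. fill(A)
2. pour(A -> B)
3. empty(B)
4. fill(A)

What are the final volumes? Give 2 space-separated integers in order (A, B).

Step 1: fill(A) -> (A=7 B=0)
Step 2: pour(A -> B) -> (A=0 B=7)
Step 3: empty(B) -> (A=0 B=0)
Step 4: fill(A) -> (A=7 B=0)

Answer: 7 0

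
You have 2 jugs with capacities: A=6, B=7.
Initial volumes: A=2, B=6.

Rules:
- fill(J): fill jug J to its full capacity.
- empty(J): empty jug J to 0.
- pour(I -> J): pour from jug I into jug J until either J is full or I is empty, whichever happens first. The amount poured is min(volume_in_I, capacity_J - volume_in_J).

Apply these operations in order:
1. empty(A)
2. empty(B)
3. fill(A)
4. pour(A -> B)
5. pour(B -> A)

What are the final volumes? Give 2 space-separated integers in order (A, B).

Answer: 6 0

Derivation:
Step 1: empty(A) -> (A=0 B=6)
Step 2: empty(B) -> (A=0 B=0)
Step 3: fill(A) -> (A=6 B=0)
Step 4: pour(A -> B) -> (A=0 B=6)
Step 5: pour(B -> A) -> (A=6 B=0)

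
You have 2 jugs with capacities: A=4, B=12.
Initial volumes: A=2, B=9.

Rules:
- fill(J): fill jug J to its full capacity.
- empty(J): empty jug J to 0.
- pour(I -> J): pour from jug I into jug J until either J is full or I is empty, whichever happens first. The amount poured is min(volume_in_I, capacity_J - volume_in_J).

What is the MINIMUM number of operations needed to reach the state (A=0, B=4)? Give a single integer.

Answer: 3

Derivation:
BFS from (A=2, B=9). One shortest path:
  1. fill(A) -> (A=4 B=9)
  2. empty(B) -> (A=4 B=0)
  3. pour(A -> B) -> (A=0 B=4)
Reached target in 3 moves.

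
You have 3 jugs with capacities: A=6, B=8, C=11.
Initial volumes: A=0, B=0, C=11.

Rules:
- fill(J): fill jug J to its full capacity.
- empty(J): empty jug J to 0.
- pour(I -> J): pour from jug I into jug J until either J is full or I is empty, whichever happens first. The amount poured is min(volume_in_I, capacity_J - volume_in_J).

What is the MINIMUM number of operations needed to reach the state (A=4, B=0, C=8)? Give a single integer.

Answer: 6

Derivation:
BFS from (A=0, B=0, C=11). One shortest path:
  1. fill(A) -> (A=6 B=0 C=11)
  2. empty(C) -> (A=6 B=0 C=0)
  3. pour(A -> B) -> (A=0 B=6 C=0)
  4. fill(A) -> (A=6 B=6 C=0)
  5. pour(A -> B) -> (A=4 B=8 C=0)
  6. pour(B -> C) -> (A=4 B=0 C=8)
Reached target in 6 moves.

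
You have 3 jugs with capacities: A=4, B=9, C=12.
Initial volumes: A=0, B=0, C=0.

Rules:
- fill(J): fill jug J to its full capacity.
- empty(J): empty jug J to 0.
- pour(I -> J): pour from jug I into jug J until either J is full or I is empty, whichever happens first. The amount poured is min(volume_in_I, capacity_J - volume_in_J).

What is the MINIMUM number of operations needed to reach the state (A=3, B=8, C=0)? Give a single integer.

Answer: 8

Derivation:
BFS from (A=0, B=0, C=0). One shortest path:
  1. fill(A) -> (A=4 B=0 C=0)
  2. fill(C) -> (A=4 B=0 C=12)
  3. pour(C -> B) -> (A=4 B=9 C=3)
  4. empty(B) -> (A=4 B=0 C=3)
  5. pour(A -> B) -> (A=0 B=4 C=3)
  6. fill(A) -> (A=4 B=4 C=3)
  7. pour(A -> B) -> (A=0 B=8 C=3)
  8. pour(C -> A) -> (A=3 B=8 C=0)
Reached target in 8 moves.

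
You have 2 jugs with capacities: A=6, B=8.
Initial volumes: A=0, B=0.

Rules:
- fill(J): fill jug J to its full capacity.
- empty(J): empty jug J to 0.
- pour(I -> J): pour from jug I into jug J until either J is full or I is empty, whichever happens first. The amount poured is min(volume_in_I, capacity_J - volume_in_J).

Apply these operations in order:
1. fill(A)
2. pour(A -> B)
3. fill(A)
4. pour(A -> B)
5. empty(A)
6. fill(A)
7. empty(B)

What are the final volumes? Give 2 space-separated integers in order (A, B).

Step 1: fill(A) -> (A=6 B=0)
Step 2: pour(A -> B) -> (A=0 B=6)
Step 3: fill(A) -> (A=6 B=6)
Step 4: pour(A -> B) -> (A=4 B=8)
Step 5: empty(A) -> (A=0 B=8)
Step 6: fill(A) -> (A=6 B=8)
Step 7: empty(B) -> (A=6 B=0)

Answer: 6 0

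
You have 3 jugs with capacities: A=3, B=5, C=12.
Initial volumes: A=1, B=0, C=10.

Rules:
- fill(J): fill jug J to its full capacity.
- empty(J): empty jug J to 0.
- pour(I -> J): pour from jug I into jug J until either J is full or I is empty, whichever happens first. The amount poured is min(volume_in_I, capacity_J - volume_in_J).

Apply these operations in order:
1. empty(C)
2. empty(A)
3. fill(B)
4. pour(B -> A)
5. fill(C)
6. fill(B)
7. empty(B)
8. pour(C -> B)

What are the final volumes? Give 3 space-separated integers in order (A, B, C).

Answer: 3 5 7

Derivation:
Step 1: empty(C) -> (A=1 B=0 C=0)
Step 2: empty(A) -> (A=0 B=0 C=0)
Step 3: fill(B) -> (A=0 B=5 C=0)
Step 4: pour(B -> A) -> (A=3 B=2 C=0)
Step 5: fill(C) -> (A=3 B=2 C=12)
Step 6: fill(B) -> (A=3 B=5 C=12)
Step 7: empty(B) -> (A=3 B=0 C=12)
Step 8: pour(C -> B) -> (A=3 B=5 C=7)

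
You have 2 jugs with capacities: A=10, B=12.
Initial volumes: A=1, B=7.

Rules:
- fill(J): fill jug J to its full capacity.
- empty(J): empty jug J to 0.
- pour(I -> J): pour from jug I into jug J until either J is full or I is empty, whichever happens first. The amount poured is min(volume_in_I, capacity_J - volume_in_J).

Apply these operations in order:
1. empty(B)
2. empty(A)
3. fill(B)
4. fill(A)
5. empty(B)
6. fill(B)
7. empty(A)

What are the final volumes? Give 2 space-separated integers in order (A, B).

Answer: 0 12

Derivation:
Step 1: empty(B) -> (A=1 B=0)
Step 2: empty(A) -> (A=0 B=0)
Step 3: fill(B) -> (A=0 B=12)
Step 4: fill(A) -> (A=10 B=12)
Step 5: empty(B) -> (A=10 B=0)
Step 6: fill(B) -> (A=10 B=12)
Step 7: empty(A) -> (A=0 B=12)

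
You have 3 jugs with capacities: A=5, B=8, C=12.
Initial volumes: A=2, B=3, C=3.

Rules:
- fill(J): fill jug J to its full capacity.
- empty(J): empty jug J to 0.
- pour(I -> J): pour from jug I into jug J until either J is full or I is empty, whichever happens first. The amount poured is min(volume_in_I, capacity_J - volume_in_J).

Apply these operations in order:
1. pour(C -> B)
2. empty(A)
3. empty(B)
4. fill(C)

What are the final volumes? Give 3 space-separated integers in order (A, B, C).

Step 1: pour(C -> B) -> (A=2 B=6 C=0)
Step 2: empty(A) -> (A=0 B=6 C=0)
Step 3: empty(B) -> (A=0 B=0 C=0)
Step 4: fill(C) -> (A=0 B=0 C=12)

Answer: 0 0 12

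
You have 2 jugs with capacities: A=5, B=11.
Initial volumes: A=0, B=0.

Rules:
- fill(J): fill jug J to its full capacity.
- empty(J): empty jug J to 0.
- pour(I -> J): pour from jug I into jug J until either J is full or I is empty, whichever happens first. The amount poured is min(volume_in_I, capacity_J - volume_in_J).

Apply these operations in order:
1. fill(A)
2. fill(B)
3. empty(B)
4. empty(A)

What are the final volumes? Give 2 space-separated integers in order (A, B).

Answer: 0 0

Derivation:
Step 1: fill(A) -> (A=5 B=0)
Step 2: fill(B) -> (A=5 B=11)
Step 3: empty(B) -> (A=5 B=0)
Step 4: empty(A) -> (A=0 B=0)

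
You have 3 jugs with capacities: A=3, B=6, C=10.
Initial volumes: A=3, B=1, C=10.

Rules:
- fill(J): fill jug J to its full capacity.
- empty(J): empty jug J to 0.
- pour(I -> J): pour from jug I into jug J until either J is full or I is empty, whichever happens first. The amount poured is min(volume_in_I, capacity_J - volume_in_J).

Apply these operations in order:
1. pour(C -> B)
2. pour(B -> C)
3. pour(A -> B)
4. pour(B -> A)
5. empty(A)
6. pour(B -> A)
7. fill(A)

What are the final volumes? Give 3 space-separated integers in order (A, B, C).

Answer: 3 0 10

Derivation:
Step 1: pour(C -> B) -> (A=3 B=6 C=5)
Step 2: pour(B -> C) -> (A=3 B=1 C=10)
Step 3: pour(A -> B) -> (A=0 B=4 C=10)
Step 4: pour(B -> A) -> (A=3 B=1 C=10)
Step 5: empty(A) -> (A=0 B=1 C=10)
Step 6: pour(B -> A) -> (A=1 B=0 C=10)
Step 7: fill(A) -> (A=3 B=0 C=10)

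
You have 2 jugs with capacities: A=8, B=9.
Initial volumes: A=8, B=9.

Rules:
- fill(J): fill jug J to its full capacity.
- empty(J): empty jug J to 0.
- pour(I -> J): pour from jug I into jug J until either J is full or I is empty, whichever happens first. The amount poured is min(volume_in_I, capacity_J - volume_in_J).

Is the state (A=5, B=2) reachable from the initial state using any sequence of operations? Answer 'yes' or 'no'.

Answer: no

Derivation:
BFS explored all 34 reachable states.
Reachable set includes: (0,0), (0,1), (0,2), (0,3), (0,4), (0,5), (0,6), (0,7), (0,8), (0,9), (1,0), (1,9) ...
Target (A=5, B=2) not in reachable set → no.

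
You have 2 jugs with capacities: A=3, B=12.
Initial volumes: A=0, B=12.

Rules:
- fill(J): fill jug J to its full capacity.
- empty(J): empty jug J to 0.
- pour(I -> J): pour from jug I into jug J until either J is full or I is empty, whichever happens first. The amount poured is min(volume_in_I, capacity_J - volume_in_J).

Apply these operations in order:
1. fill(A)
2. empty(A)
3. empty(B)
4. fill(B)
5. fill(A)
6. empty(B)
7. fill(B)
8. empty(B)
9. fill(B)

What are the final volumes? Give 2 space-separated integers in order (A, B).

Answer: 3 12

Derivation:
Step 1: fill(A) -> (A=3 B=12)
Step 2: empty(A) -> (A=0 B=12)
Step 3: empty(B) -> (A=0 B=0)
Step 4: fill(B) -> (A=0 B=12)
Step 5: fill(A) -> (A=3 B=12)
Step 6: empty(B) -> (A=3 B=0)
Step 7: fill(B) -> (A=3 B=12)
Step 8: empty(B) -> (A=3 B=0)
Step 9: fill(B) -> (A=3 B=12)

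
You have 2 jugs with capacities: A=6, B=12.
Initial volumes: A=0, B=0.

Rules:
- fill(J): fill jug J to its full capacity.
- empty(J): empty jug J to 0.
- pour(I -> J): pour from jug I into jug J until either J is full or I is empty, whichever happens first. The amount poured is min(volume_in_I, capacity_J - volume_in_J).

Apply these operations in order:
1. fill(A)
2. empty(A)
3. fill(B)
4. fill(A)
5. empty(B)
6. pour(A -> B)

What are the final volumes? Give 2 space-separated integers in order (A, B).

Answer: 0 6

Derivation:
Step 1: fill(A) -> (A=6 B=0)
Step 2: empty(A) -> (A=0 B=0)
Step 3: fill(B) -> (A=0 B=12)
Step 4: fill(A) -> (A=6 B=12)
Step 5: empty(B) -> (A=6 B=0)
Step 6: pour(A -> B) -> (A=0 B=6)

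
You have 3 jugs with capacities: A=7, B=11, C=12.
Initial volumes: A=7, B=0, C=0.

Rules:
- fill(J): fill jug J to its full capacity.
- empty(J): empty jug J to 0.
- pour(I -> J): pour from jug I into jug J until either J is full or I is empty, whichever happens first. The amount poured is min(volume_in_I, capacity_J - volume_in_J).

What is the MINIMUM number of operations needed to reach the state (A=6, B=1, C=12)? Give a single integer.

BFS from (A=7, B=0, C=0). One shortest path:
  1. fill(B) -> (A=7 B=11 C=0)
  2. pour(B -> C) -> (A=7 B=0 C=11)
  3. pour(A -> C) -> (A=6 B=0 C=12)
  4. pour(C -> B) -> (A=6 B=11 C=1)
  5. empty(B) -> (A=6 B=0 C=1)
  6. pour(C -> B) -> (A=6 B=1 C=0)
  7. fill(C) -> (A=6 B=1 C=12)
Reached target in 7 moves.

Answer: 7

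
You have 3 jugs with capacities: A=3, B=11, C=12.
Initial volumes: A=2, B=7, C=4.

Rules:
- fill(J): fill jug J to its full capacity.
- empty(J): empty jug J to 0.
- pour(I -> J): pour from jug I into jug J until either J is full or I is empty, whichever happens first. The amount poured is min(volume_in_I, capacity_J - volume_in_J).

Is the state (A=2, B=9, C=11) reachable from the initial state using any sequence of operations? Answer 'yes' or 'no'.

Answer: no

Derivation:
BFS explored all 405 reachable states.
Reachable set includes: (0,0,0), (0,0,1), (0,0,2), (0,0,3), (0,0,4), (0,0,5), (0,0,6), (0,0,7), (0,0,8), (0,0,9), (0,0,10), (0,0,11) ...
Target (A=2, B=9, C=11) not in reachable set → no.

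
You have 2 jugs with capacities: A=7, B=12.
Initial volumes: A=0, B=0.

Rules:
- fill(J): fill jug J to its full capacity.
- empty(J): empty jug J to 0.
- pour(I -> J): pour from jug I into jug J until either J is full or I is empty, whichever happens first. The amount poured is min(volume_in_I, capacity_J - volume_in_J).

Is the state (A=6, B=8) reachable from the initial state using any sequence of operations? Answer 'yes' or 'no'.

Answer: no

Derivation:
BFS explored all 38 reachable states.
Reachable set includes: (0,0), (0,1), (0,2), (0,3), (0,4), (0,5), (0,6), (0,7), (0,8), (0,9), (0,10), (0,11) ...
Target (A=6, B=8) not in reachable set → no.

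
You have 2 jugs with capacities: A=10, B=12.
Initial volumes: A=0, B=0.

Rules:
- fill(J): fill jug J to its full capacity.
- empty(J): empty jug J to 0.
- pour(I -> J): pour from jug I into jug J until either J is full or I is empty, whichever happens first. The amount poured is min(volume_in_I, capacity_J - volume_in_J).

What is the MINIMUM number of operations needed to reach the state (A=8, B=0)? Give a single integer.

Answer: 5

Derivation:
BFS from (A=0, B=0). One shortest path:
  1. fill(A) -> (A=10 B=0)
  2. pour(A -> B) -> (A=0 B=10)
  3. fill(A) -> (A=10 B=10)
  4. pour(A -> B) -> (A=8 B=12)
  5. empty(B) -> (A=8 B=0)
Reached target in 5 moves.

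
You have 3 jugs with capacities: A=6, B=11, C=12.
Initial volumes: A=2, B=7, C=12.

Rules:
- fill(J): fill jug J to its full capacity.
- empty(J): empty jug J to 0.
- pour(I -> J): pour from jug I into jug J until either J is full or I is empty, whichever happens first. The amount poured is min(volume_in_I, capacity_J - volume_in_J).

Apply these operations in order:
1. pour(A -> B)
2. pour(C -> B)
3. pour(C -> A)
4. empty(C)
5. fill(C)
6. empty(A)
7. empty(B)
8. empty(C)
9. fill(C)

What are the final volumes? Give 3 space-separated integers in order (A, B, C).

Answer: 0 0 12

Derivation:
Step 1: pour(A -> B) -> (A=0 B=9 C=12)
Step 2: pour(C -> B) -> (A=0 B=11 C=10)
Step 3: pour(C -> A) -> (A=6 B=11 C=4)
Step 4: empty(C) -> (A=6 B=11 C=0)
Step 5: fill(C) -> (A=6 B=11 C=12)
Step 6: empty(A) -> (A=0 B=11 C=12)
Step 7: empty(B) -> (A=0 B=0 C=12)
Step 8: empty(C) -> (A=0 B=0 C=0)
Step 9: fill(C) -> (A=0 B=0 C=12)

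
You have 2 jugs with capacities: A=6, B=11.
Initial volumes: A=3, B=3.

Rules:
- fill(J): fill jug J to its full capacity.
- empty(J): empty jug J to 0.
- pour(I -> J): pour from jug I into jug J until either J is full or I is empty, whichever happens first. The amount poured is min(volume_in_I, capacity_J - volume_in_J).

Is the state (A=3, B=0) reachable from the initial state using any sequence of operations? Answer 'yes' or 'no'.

Answer: yes

Derivation:
BFS from (A=3, B=3):
  1. empty(B) -> (A=3 B=0)
Target reached → yes.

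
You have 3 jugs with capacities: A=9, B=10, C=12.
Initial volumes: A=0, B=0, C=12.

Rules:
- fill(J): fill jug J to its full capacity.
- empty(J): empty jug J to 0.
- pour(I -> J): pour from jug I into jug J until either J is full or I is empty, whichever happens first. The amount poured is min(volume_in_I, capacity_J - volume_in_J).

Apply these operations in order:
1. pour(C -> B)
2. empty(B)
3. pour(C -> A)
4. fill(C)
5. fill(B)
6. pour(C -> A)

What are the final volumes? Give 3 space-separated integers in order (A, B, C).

Answer: 9 10 5

Derivation:
Step 1: pour(C -> B) -> (A=0 B=10 C=2)
Step 2: empty(B) -> (A=0 B=0 C=2)
Step 3: pour(C -> A) -> (A=2 B=0 C=0)
Step 4: fill(C) -> (A=2 B=0 C=12)
Step 5: fill(B) -> (A=2 B=10 C=12)
Step 6: pour(C -> A) -> (A=9 B=10 C=5)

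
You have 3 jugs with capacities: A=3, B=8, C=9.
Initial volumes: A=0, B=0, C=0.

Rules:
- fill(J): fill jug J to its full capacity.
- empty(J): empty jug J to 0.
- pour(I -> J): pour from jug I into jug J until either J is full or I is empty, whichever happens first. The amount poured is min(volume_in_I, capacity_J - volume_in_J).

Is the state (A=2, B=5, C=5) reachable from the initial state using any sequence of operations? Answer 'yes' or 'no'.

BFS explored all 248 reachable states.
Reachable set includes: (0,0,0), (0,0,1), (0,0,2), (0,0,3), (0,0,4), (0,0,5), (0,0,6), (0,0,7), (0,0,8), (0,0,9), (0,1,0), (0,1,1) ...
Target (A=2, B=5, C=5) not in reachable set → no.

Answer: no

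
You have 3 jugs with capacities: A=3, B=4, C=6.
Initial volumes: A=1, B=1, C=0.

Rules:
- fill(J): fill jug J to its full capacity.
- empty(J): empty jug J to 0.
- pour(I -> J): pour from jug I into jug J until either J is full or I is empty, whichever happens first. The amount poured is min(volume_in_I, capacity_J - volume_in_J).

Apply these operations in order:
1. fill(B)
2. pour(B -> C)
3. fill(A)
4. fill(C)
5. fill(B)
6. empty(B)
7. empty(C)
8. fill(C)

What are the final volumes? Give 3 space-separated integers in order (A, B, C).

Step 1: fill(B) -> (A=1 B=4 C=0)
Step 2: pour(B -> C) -> (A=1 B=0 C=4)
Step 3: fill(A) -> (A=3 B=0 C=4)
Step 4: fill(C) -> (A=3 B=0 C=6)
Step 5: fill(B) -> (A=3 B=4 C=6)
Step 6: empty(B) -> (A=3 B=0 C=6)
Step 7: empty(C) -> (A=3 B=0 C=0)
Step 8: fill(C) -> (A=3 B=0 C=6)

Answer: 3 0 6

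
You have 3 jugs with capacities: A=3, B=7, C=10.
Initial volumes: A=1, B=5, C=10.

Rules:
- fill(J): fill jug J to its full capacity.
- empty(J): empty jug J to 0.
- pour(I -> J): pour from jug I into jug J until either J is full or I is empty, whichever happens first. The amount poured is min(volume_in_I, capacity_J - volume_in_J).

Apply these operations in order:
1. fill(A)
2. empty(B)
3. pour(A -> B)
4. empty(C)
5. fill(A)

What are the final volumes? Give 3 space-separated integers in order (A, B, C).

Step 1: fill(A) -> (A=3 B=5 C=10)
Step 2: empty(B) -> (A=3 B=0 C=10)
Step 3: pour(A -> B) -> (A=0 B=3 C=10)
Step 4: empty(C) -> (A=0 B=3 C=0)
Step 5: fill(A) -> (A=3 B=3 C=0)

Answer: 3 3 0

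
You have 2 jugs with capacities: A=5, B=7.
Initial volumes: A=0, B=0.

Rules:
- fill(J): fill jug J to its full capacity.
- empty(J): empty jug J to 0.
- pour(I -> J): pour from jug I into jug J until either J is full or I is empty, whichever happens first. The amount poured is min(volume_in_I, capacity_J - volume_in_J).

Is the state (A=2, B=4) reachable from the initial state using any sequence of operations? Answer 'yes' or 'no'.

BFS explored all 24 reachable states.
Reachable set includes: (0,0), (0,1), (0,2), (0,3), (0,4), (0,5), (0,6), (0,7), (1,0), (1,7), (2,0), (2,7) ...
Target (A=2, B=4) not in reachable set → no.

Answer: no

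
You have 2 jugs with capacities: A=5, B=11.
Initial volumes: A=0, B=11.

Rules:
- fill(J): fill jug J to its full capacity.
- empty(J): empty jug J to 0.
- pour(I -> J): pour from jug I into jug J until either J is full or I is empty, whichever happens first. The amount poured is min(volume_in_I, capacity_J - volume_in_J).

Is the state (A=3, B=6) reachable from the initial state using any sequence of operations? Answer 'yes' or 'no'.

Answer: no

Derivation:
BFS explored all 32 reachable states.
Reachable set includes: (0,0), (0,1), (0,2), (0,3), (0,4), (0,5), (0,6), (0,7), (0,8), (0,9), (0,10), (0,11) ...
Target (A=3, B=6) not in reachable set → no.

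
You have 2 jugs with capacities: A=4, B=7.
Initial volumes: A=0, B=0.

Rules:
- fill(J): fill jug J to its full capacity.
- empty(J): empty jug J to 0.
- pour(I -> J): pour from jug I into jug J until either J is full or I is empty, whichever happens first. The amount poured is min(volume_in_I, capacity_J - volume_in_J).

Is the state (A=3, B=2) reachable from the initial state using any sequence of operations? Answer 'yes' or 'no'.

BFS explored all 22 reachable states.
Reachable set includes: (0,0), (0,1), (0,2), (0,3), (0,4), (0,5), (0,6), (0,7), (1,0), (1,7), (2,0), (2,7) ...
Target (A=3, B=2) not in reachable set → no.

Answer: no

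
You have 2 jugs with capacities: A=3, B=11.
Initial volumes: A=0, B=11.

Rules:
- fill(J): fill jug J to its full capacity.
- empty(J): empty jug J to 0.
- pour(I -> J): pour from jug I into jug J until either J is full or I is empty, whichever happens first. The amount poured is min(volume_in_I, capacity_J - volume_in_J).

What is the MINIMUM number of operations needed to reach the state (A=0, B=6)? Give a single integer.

BFS from (A=0, B=11). One shortest path:
  1. fill(A) -> (A=3 B=11)
  2. empty(B) -> (A=3 B=0)
  3. pour(A -> B) -> (A=0 B=3)
  4. fill(A) -> (A=3 B=3)
  5. pour(A -> B) -> (A=0 B=6)
Reached target in 5 moves.

Answer: 5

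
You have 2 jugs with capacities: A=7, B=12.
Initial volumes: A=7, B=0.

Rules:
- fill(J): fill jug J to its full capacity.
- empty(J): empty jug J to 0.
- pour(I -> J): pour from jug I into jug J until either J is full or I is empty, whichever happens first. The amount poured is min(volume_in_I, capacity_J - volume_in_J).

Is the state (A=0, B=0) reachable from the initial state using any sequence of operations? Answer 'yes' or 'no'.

Answer: yes

Derivation:
BFS from (A=7, B=0):
  1. empty(A) -> (A=0 B=0)
Target reached → yes.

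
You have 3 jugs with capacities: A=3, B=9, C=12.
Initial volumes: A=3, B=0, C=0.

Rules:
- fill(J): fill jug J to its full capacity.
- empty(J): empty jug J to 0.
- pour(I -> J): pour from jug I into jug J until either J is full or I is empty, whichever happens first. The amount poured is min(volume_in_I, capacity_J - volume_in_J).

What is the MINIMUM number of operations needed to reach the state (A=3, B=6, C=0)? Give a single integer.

BFS from (A=3, B=0, C=0). One shortest path:
  1. empty(A) -> (A=0 B=0 C=0)
  2. fill(B) -> (A=0 B=9 C=0)
  3. pour(B -> A) -> (A=3 B=6 C=0)
Reached target in 3 moves.

Answer: 3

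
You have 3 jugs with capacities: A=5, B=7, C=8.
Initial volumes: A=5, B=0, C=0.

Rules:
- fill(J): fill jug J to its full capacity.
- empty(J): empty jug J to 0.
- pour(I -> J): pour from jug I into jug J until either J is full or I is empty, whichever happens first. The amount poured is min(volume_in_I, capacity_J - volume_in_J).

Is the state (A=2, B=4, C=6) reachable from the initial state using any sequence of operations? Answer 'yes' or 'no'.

Answer: no

Derivation:
BFS explored all 264 reachable states.
Reachable set includes: (0,0,0), (0,0,1), (0,0,2), (0,0,3), (0,0,4), (0,0,5), (0,0,6), (0,0,7), (0,0,8), (0,1,0), (0,1,1), (0,1,2) ...
Target (A=2, B=4, C=6) not in reachable set → no.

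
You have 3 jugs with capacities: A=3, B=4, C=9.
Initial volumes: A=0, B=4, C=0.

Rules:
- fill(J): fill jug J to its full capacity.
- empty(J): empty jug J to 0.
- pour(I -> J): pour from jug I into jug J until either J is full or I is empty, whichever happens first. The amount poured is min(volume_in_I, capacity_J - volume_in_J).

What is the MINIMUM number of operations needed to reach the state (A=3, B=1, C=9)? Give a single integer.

Answer: 2

Derivation:
BFS from (A=0, B=4, C=0). One shortest path:
  1. fill(C) -> (A=0 B=4 C=9)
  2. pour(B -> A) -> (A=3 B=1 C=9)
Reached target in 2 moves.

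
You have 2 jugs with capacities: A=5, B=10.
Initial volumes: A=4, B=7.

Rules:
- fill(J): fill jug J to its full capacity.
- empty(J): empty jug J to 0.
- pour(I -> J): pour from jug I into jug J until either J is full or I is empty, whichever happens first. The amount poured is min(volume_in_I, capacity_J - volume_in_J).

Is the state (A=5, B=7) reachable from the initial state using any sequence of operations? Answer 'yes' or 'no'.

Answer: yes

Derivation:
BFS from (A=4, B=7):
  1. fill(A) -> (A=5 B=7)
Target reached → yes.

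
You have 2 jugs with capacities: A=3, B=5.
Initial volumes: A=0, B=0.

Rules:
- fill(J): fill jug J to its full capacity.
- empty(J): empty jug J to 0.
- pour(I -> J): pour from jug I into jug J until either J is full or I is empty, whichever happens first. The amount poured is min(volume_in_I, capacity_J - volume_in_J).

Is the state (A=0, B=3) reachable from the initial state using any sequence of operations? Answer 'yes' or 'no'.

Answer: yes

Derivation:
BFS from (A=0, B=0):
  1. fill(A) -> (A=3 B=0)
  2. pour(A -> B) -> (A=0 B=3)
Target reached → yes.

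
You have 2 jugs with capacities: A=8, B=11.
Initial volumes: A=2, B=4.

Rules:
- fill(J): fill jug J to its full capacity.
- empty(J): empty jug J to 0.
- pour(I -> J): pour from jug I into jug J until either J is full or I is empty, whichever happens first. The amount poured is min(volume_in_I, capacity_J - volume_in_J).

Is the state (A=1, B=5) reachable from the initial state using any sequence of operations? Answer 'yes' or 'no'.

BFS explored all 39 reachable states.
Reachable set includes: (0,0), (0,1), (0,2), (0,3), (0,4), (0,5), (0,6), (0,7), (0,8), (0,9), (0,10), (0,11) ...
Target (A=1, B=5) not in reachable set → no.

Answer: no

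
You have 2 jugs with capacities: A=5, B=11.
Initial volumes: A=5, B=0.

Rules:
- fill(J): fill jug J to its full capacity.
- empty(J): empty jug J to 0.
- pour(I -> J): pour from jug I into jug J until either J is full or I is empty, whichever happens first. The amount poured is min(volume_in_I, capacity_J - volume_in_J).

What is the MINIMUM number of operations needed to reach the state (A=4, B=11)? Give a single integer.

BFS from (A=5, B=0). One shortest path:
  1. pour(A -> B) -> (A=0 B=5)
  2. fill(A) -> (A=5 B=5)
  3. pour(A -> B) -> (A=0 B=10)
  4. fill(A) -> (A=5 B=10)
  5. pour(A -> B) -> (A=4 B=11)
Reached target in 5 moves.

Answer: 5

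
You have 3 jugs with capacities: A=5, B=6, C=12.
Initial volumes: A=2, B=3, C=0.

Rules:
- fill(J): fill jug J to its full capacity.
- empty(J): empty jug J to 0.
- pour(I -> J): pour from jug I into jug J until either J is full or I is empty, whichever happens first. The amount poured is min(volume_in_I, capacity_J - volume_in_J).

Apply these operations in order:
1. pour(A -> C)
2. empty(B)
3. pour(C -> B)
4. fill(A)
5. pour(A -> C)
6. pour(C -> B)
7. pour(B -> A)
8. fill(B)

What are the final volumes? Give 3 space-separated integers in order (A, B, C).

Step 1: pour(A -> C) -> (A=0 B=3 C=2)
Step 2: empty(B) -> (A=0 B=0 C=2)
Step 3: pour(C -> B) -> (A=0 B=2 C=0)
Step 4: fill(A) -> (A=5 B=2 C=0)
Step 5: pour(A -> C) -> (A=0 B=2 C=5)
Step 6: pour(C -> B) -> (A=0 B=6 C=1)
Step 7: pour(B -> A) -> (A=5 B=1 C=1)
Step 8: fill(B) -> (A=5 B=6 C=1)

Answer: 5 6 1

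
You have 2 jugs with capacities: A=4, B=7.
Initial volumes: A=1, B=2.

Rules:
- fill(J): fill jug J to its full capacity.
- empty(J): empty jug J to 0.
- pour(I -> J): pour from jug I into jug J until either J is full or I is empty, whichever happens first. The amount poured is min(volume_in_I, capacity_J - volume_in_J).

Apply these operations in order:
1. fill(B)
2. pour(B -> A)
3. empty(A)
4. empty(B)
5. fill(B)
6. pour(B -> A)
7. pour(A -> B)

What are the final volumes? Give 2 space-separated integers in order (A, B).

Answer: 0 7

Derivation:
Step 1: fill(B) -> (A=1 B=7)
Step 2: pour(B -> A) -> (A=4 B=4)
Step 3: empty(A) -> (A=0 B=4)
Step 4: empty(B) -> (A=0 B=0)
Step 5: fill(B) -> (A=0 B=7)
Step 6: pour(B -> A) -> (A=4 B=3)
Step 7: pour(A -> B) -> (A=0 B=7)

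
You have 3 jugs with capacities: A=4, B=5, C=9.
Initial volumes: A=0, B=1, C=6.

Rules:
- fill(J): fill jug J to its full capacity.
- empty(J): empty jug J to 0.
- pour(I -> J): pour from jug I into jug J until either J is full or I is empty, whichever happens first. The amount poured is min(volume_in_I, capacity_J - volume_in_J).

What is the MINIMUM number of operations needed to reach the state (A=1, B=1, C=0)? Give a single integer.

BFS from (A=0, B=1, C=6). One shortest path:
  1. fill(A) -> (A=4 B=1 C=6)
  2. pour(A -> C) -> (A=1 B=1 C=9)
  3. empty(C) -> (A=1 B=1 C=0)
Reached target in 3 moves.

Answer: 3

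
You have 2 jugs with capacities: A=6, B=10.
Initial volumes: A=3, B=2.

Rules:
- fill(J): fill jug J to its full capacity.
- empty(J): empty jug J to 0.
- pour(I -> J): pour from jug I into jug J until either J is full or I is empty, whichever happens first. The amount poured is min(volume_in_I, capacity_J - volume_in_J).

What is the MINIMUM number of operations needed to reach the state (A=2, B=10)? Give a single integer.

BFS from (A=3, B=2). One shortest path:
  1. empty(A) -> (A=0 B=2)
  2. pour(B -> A) -> (A=2 B=0)
  3. fill(B) -> (A=2 B=10)
Reached target in 3 moves.

Answer: 3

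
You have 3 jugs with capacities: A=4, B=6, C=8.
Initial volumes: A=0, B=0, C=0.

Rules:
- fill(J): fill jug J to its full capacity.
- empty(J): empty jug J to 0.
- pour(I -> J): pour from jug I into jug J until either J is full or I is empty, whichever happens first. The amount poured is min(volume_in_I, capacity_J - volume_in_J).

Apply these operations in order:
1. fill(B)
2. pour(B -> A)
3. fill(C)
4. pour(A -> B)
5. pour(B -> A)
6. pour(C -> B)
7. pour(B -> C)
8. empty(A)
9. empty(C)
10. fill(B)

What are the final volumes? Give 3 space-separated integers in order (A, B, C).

Answer: 0 6 0

Derivation:
Step 1: fill(B) -> (A=0 B=6 C=0)
Step 2: pour(B -> A) -> (A=4 B=2 C=0)
Step 3: fill(C) -> (A=4 B=2 C=8)
Step 4: pour(A -> B) -> (A=0 B=6 C=8)
Step 5: pour(B -> A) -> (A=4 B=2 C=8)
Step 6: pour(C -> B) -> (A=4 B=6 C=4)
Step 7: pour(B -> C) -> (A=4 B=2 C=8)
Step 8: empty(A) -> (A=0 B=2 C=8)
Step 9: empty(C) -> (A=0 B=2 C=0)
Step 10: fill(B) -> (A=0 B=6 C=0)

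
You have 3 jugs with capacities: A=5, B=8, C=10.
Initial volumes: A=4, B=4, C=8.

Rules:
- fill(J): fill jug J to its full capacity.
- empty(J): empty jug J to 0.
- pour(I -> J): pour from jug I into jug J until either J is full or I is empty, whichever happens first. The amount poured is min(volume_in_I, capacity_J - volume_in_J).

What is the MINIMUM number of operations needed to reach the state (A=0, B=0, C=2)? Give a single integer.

BFS from (A=4, B=4, C=8). One shortest path:
  1. empty(A) -> (A=0 B=4 C=8)
  2. pour(B -> C) -> (A=0 B=2 C=10)
  3. empty(C) -> (A=0 B=2 C=0)
  4. pour(B -> C) -> (A=0 B=0 C=2)
Reached target in 4 moves.

Answer: 4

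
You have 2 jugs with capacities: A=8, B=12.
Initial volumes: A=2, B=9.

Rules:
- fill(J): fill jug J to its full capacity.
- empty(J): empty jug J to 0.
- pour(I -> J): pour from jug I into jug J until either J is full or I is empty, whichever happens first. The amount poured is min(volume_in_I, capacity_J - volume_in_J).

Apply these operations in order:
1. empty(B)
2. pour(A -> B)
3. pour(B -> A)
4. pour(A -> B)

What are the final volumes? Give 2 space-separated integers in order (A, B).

Answer: 0 2

Derivation:
Step 1: empty(B) -> (A=2 B=0)
Step 2: pour(A -> B) -> (A=0 B=2)
Step 3: pour(B -> A) -> (A=2 B=0)
Step 4: pour(A -> B) -> (A=0 B=2)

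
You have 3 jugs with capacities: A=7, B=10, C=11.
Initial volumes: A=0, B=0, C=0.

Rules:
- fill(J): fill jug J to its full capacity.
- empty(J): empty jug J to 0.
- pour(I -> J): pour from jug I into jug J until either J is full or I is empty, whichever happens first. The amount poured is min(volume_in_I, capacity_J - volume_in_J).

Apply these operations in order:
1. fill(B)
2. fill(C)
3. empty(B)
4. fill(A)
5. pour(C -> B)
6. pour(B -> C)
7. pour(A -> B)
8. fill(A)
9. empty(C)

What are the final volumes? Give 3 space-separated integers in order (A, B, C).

Step 1: fill(B) -> (A=0 B=10 C=0)
Step 2: fill(C) -> (A=0 B=10 C=11)
Step 3: empty(B) -> (A=0 B=0 C=11)
Step 4: fill(A) -> (A=7 B=0 C=11)
Step 5: pour(C -> B) -> (A=7 B=10 C=1)
Step 6: pour(B -> C) -> (A=7 B=0 C=11)
Step 7: pour(A -> B) -> (A=0 B=7 C=11)
Step 8: fill(A) -> (A=7 B=7 C=11)
Step 9: empty(C) -> (A=7 B=7 C=0)

Answer: 7 7 0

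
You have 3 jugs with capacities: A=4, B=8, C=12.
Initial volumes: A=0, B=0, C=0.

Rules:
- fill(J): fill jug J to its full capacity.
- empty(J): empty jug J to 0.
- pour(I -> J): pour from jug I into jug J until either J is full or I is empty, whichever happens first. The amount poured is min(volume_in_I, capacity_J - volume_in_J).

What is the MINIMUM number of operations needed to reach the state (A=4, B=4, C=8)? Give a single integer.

BFS from (A=0, B=0, C=0). One shortest path:
  1. fill(A) -> (A=4 B=0 C=0)
  2. fill(C) -> (A=4 B=0 C=12)
  3. pour(A -> B) -> (A=0 B=4 C=12)
  4. pour(C -> A) -> (A=4 B=4 C=8)
Reached target in 4 moves.

Answer: 4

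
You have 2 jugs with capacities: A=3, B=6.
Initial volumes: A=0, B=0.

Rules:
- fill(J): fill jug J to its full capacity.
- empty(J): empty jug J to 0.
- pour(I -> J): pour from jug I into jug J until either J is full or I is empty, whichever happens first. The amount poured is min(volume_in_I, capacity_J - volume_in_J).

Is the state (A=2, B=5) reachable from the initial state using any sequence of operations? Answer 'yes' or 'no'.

BFS explored all 6 reachable states.
Reachable set includes: (0,0), (0,3), (0,6), (3,0), (3,3), (3,6)
Target (A=2, B=5) not in reachable set → no.

Answer: no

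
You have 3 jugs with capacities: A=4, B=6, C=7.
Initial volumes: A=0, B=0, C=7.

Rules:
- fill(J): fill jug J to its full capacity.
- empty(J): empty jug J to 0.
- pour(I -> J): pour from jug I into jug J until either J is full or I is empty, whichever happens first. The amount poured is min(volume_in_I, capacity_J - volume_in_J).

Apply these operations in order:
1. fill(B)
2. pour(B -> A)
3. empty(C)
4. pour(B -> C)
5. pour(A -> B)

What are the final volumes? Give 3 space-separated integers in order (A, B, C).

Answer: 0 4 2

Derivation:
Step 1: fill(B) -> (A=0 B=6 C=7)
Step 2: pour(B -> A) -> (A=4 B=2 C=7)
Step 3: empty(C) -> (A=4 B=2 C=0)
Step 4: pour(B -> C) -> (A=4 B=0 C=2)
Step 5: pour(A -> B) -> (A=0 B=4 C=2)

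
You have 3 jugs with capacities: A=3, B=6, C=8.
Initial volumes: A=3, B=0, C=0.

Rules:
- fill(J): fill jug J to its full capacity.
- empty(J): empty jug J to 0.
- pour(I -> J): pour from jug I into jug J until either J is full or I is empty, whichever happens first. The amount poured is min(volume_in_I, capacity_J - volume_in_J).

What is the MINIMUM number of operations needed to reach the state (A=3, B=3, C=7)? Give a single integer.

Answer: 7

Derivation:
BFS from (A=3, B=0, C=0). One shortest path:
  1. fill(C) -> (A=3 B=0 C=8)
  2. pour(C -> B) -> (A=3 B=6 C=2)
  3. empty(B) -> (A=3 B=0 C=2)
  4. pour(A -> B) -> (A=0 B=3 C=2)
  5. pour(C -> A) -> (A=2 B=3 C=0)
  6. fill(C) -> (A=2 B=3 C=8)
  7. pour(C -> A) -> (A=3 B=3 C=7)
Reached target in 7 moves.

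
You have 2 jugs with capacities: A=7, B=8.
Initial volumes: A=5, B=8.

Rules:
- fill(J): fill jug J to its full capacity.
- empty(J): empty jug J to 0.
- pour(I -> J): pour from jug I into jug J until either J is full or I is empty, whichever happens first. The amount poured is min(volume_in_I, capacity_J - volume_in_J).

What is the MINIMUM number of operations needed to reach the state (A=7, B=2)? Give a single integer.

BFS from (A=5, B=8). One shortest path:
  1. empty(A) -> (A=0 B=8)
  2. pour(B -> A) -> (A=7 B=1)
  3. empty(A) -> (A=0 B=1)
  4. pour(B -> A) -> (A=1 B=0)
  5. fill(B) -> (A=1 B=8)
  6. pour(B -> A) -> (A=7 B=2)
Reached target in 6 moves.

Answer: 6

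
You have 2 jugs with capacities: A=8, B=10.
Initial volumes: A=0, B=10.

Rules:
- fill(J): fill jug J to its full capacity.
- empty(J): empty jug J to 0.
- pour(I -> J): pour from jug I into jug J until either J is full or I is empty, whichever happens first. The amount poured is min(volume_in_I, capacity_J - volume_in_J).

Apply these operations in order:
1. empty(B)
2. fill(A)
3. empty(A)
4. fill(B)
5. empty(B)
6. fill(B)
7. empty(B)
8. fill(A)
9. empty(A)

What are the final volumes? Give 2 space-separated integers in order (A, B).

Answer: 0 0

Derivation:
Step 1: empty(B) -> (A=0 B=0)
Step 2: fill(A) -> (A=8 B=0)
Step 3: empty(A) -> (A=0 B=0)
Step 4: fill(B) -> (A=0 B=10)
Step 5: empty(B) -> (A=0 B=0)
Step 6: fill(B) -> (A=0 B=10)
Step 7: empty(B) -> (A=0 B=0)
Step 8: fill(A) -> (A=8 B=0)
Step 9: empty(A) -> (A=0 B=0)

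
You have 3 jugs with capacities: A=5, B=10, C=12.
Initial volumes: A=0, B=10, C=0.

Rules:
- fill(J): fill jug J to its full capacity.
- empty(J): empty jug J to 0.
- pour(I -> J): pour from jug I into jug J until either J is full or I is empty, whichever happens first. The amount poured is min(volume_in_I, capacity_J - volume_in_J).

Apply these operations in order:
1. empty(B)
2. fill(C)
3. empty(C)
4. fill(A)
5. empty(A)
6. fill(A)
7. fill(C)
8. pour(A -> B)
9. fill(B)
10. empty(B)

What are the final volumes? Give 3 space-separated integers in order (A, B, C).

Step 1: empty(B) -> (A=0 B=0 C=0)
Step 2: fill(C) -> (A=0 B=0 C=12)
Step 3: empty(C) -> (A=0 B=0 C=0)
Step 4: fill(A) -> (A=5 B=0 C=0)
Step 5: empty(A) -> (A=0 B=0 C=0)
Step 6: fill(A) -> (A=5 B=0 C=0)
Step 7: fill(C) -> (A=5 B=0 C=12)
Step 8: pour(A -> B) -> (A=0 B=5 C=12)
Step 9: fill(B) -> (A=0 B=10 C=12)
Step 10: empty(B) -> (A=0 B=0 C=12)

Answer: 0 0 12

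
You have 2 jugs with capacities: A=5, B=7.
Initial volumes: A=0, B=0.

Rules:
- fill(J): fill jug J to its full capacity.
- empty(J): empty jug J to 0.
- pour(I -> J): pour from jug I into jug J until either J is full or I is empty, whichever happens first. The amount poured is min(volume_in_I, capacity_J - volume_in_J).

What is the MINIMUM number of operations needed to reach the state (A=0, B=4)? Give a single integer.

Answer: 7

Derivation:
BFS from (A=0, B=0). One shortest path:
  1. fill(B) -> (A=0 B=7)
  2. pour(B -> A) -> (A=5 B=2)
  3. empty(A) -> (A=0 B=2)
  4. pour(B -> A) -> (A=2 B=0)
  5. fill(B) -> (A=2 B=7)
  6. pour(B -> A) -> (A=5 B=4)
  7. empty(A) -> (A=0 B=4)
Reached target in 7 moves.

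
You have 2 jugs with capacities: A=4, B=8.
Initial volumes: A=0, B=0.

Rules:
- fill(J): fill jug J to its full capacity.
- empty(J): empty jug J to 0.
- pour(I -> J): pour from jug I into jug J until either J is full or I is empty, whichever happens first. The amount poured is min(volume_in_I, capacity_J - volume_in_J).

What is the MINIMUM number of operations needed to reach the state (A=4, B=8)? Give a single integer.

Answer: 2

Derivation:
BFS from (A=0, B=0). One shortest path:
  1. fill(A) -> (A=4 B=0)
  2. fill(B) -> (A=4 B=8)
Reached target in 2 moves.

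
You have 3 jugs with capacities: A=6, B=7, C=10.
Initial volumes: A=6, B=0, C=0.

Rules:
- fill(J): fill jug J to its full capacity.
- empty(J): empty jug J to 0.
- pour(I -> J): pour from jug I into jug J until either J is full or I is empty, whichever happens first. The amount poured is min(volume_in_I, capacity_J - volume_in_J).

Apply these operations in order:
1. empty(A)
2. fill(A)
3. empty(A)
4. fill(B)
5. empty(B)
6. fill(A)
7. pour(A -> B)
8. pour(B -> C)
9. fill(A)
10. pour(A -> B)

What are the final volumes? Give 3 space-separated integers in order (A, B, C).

Answer: 0 6 6

Derivation:
Step 1: empty(A) -> (A=0 B=0 C=0)
Step 2: fill(A) -> (A=6 B=0 C=0)
Step 3: empty(A) -> (A=0 B=0 C=0)
Step 4: fill(B) -> (A=0 B=7 C=0)
Step 5: empty(B) -> (A=0 B=0 C=0)
Step 6: fill(A) -> (A=6 B=0 C=0)
Step 7: pour(A -> B) -> (A=0 B=6 C=0)
Step 8: pour(B -> C) -> (A=0 B=0 C=6)
Step 9: fill(A) -> (A=6 B=0 C=6)
Step 10: pour(A -> B) -> (A=0 B=6 C=6)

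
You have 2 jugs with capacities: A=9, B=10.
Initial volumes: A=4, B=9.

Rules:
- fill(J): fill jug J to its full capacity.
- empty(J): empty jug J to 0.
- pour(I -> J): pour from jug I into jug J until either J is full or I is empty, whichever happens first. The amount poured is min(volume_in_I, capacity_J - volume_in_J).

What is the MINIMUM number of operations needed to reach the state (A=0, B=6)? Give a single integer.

Answer: 7

Derivation:
BFS from (A=4, B=9). One shortest path:
  1. fill(B) -> (A=4 B=10)
  2. pour(B -> A) -> (A=9 B=5)
  3. empty(A) -> (A=0 B=5)
  4. pour(B -> A) -> (A=5 B=0)
  5. fill(B) -> (A=5 B=10)
  6. pour(B -> A) -> (A=9 B=6)
  7. empty(A) -> (A=0 B=6)
Reached target in 7 moves.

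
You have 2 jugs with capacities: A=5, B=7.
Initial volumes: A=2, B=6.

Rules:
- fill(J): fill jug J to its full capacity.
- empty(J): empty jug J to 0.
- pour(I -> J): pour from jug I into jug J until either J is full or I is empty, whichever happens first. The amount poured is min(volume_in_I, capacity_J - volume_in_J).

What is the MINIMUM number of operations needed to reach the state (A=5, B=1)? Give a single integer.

BFS from (A=2, B=6). One shortest path:
  1. empty(A) -> (A=0 B=6)
  2. pour(B -> A) -> (A=5 B=1)
Reached target in 2 moves.

Answer: 2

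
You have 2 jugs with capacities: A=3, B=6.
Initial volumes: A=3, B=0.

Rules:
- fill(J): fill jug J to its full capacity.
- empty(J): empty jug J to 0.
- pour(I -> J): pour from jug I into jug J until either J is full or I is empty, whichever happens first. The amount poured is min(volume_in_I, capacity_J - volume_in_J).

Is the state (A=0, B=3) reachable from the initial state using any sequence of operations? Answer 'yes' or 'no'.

BFS from (A=3, B=0):
  1. pour(A -> B) -> (A=0 B=3)
Target reached → yes.

Answer: yes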